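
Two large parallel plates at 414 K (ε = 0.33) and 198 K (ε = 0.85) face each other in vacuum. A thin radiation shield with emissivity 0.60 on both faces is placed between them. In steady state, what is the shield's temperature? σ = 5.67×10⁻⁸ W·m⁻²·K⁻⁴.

In steady state the net flux on the hot side equals that on the cold side.
σ(T₁⁴−T_s⁴)/D₁ = σ(T_s⁴−T₂⁴)/D₂, with D₁ = 1/ε₁+1/ε_s−1 = 3.697, D₂ = 1/ε_s+1/ε₂−1 = 1.843.
Solve for T_s⁴: T_s⁴ = (D₂·T₁⁴ + D₁·T₂⁴)/(D₁+D₂) = 1.080×10¹⁰ K⁴.

T_s ≈ 322 K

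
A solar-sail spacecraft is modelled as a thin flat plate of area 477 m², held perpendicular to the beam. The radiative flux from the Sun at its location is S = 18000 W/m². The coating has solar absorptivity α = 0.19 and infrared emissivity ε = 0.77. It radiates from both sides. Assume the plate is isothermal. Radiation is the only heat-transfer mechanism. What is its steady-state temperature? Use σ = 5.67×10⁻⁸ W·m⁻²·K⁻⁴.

T ≈ 445 K

At equilibrium, absorbed power = emitted power.
Absorbing cross-section = A = 477.0 m²; emitting surface = 2A = 954.0 m² (ratio 2).
αS·A_cross = εσ·A_surf·T⁴  ⇒  T⁴ = αS/(ε·2σ).
T⁴ = 0.190·18000/(0.77·2·5.67×10⁻⁸) = 3.917×10¹⁰ K⁴.
T = (3.917×10¹⁰)^(1/4).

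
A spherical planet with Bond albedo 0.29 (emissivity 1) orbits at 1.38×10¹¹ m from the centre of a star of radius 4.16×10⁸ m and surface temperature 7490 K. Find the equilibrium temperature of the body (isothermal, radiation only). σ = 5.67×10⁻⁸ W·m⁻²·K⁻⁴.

The star's surface emits σT_*⁴; at distance d the flux is S = σT_*⁴(R_*/d)².
S = 5.67×10⁻⁸·(7490)⁴·(4.16×10⁸/1.38×10¹¹)² = 1622 W/m².
For an isothermal sphere T⁴ = (1−a)S/(4σ) = 5.076×10⁹ K⁴.

T ≈ 267 K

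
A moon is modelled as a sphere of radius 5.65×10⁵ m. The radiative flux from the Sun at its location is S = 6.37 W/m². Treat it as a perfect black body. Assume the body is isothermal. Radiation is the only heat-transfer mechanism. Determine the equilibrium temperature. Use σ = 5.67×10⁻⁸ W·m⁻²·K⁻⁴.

T ≈ 72.8 K

At equilibrium, absorbed power = emitted power.
Absorbing cross-section = πr² = 1.003×10¹² m²; emitting surface = 4πr² = 4.011×10¹² m² (ratio 4).
S·A_cross = εσ·A_surf·T⁴  ⇒  T⁴ = S/(4σ).
T⁴ = 1.00·6.37/(4·5.67×10⁻⁸) = 2.809×10⁷ K⁴.
T = (2.809×10⁷)^(1/4).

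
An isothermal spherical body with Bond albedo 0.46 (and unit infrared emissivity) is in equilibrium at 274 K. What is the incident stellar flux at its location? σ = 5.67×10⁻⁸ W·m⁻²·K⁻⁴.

S ≈ 2370 W/m²

(1−a)S·πr² = σ·4πr²·T⁴ ⇒ S = 4σT⁴/(1−a).
S = 4·5.67×10⁻⁸·5.636×10⁹/0.540.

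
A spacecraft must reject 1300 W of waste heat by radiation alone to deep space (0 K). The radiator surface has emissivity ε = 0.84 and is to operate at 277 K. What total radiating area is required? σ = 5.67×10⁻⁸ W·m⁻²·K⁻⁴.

P = εσA T⁴ ⇒ A = P/(εσT⁴).
T⁴ = 5.887×10⁹ K⁴.
A = 1300/(0.84 × 5.67×10⁻⁸ × 5.887×10⁹).

A ≈ 4.64 m²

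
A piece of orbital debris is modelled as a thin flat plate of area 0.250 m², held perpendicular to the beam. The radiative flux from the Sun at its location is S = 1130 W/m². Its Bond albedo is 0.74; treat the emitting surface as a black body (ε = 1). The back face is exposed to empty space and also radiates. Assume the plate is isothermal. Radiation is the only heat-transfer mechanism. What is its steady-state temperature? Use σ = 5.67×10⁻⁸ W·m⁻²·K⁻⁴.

At equilibrium, absorbed power = emitted power.
Absorbing cross-section = A = 0.2500 m²; emitting surface = 2A = 0.5000 m² (ratio 2).
(1−a)S·A_cross = εσ·A_surf·T⁴  ⇒  T⁴ = (1−a)S/(2σ).
T⁴ = 0.260·1130/(2·5.67×10⁻⁸) = 2.591×10⁹ K⁴.
T = (2.591×10⁹)^(1/4).

T ≈ 226 K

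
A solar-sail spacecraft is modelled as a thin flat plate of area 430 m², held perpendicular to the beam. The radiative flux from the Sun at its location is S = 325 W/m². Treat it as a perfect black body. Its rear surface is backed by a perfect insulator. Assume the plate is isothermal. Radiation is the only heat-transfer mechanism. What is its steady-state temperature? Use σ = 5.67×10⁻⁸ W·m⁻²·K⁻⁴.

At equilibrium, absorbed power = emitted power.
Absorbing cross-section = A = 430.0 m²; emitting surface = A = 430.0 m² (ratio 1).
S·A_cross = εσ·A_surf·T⁴  ⇒  T⁴ = S/(1σ).
T⁴ = 1.00·325/(1·5.67×10⁻⁸) = 5.732×10⁹ K⁴.
T = (5.732×10⁹)^(1/4).

T ≈ 275 K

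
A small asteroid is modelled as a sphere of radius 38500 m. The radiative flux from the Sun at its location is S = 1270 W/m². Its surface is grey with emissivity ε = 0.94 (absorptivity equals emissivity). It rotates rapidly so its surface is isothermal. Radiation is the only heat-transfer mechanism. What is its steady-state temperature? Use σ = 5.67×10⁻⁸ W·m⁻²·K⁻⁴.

T ≈ 274 K

At equilibrium, absorbed power = emitted power.
Absorbing cross-section = πr² = 4.657×10⁹ m²; emitting surface = 4πr² = 1.863×10¹⁰ m² (ratio 4).
εS·A_cross = εσ·A_surf·T⁴  ⇒  T⁴ = S/(4σ)   (ε cancels).
T⁴ = 1270/(4·5.67×10⁻⁸) = 5.600×10⁹ K⁴.
T = (5.600×10⁹)^(1/4).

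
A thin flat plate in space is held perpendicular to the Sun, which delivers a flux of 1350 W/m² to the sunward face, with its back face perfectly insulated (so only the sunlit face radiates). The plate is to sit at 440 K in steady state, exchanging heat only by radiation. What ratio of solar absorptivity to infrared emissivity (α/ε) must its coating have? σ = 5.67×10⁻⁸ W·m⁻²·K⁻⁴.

α/ε ≈ 1.57

Balance: αS·A = εσ·1A·T⁴ ⇒ α/ε = σT⁴/S.
α/ε = 5.67×10⁻⁸·(440)⁴/1350 = 5.67×10⁻⁸·3.748×10¹⁰/1350.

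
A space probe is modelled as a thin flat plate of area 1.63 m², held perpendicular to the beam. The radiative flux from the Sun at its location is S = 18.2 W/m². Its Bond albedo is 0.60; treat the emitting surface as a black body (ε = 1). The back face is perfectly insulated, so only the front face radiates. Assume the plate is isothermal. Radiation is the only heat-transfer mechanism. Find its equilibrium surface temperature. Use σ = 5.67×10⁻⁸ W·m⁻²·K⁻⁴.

T ≈ 106 K

At equilibrium, absorbed power = emitted power.
Absorbing cross-section = A = 1.630 m²; emitting surface = A = 1.630 m² (ratio 1).
(1−a)S·A_cross = εσ·A_surf·T⁴  ⇒  T⁴ = (1−a)S/(1σ).
T⁴ = 0.400·18.2/(1·5.67×10⁻⁸) = 1.284×10⁸ K⁴.
T = (1.284×10⁸)^(1/4).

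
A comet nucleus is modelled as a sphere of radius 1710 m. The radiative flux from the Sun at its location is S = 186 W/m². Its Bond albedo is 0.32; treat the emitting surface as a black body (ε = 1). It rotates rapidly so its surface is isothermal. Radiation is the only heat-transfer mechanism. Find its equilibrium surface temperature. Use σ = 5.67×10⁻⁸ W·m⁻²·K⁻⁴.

At equilibrium, absorbed power = emitted power.
Absorbing cross-section = πr² = 9.186×10⁶ m²; emitting surface = 4πr² = 3.675×10⁷ m² (ratio 4).
(1−a)S·A_cross = εσ·A_surf·T⁴  ⇒  T⁴ = (1−a)S/(4σ).
T⁴ = 0.680·186/(4·5.67×10⁻⁸) = 5.577×10⁸ K⁴.
T = (5.577×10⁸)^(1/4).

T ≈ 154 K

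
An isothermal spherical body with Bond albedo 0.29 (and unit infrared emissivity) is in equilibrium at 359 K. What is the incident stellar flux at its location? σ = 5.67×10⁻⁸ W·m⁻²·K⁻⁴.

S ≈ 5310 W/m²

(1−a)S·πr² = σ·4πr²·T⁴ ⇒ S = 4σT⁴/(1−a).
S = 4·5.67×10⁻⁸·1.661×10¹⁰/0.710.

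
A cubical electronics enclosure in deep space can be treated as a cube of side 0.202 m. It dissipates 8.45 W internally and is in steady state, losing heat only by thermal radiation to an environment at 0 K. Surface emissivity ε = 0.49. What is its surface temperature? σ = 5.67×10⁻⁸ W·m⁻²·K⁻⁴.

T ≈ 188 K

Steady state: internal power = radiated power, P = εσA T⁴.
Radiating area A = 6L² = 0.2448 m².
T⁴ = P/(εσA) = 8.45/(0.49·5.67×10⁻⁸·0.2448) = 1.242×10⁹ K⁴.
T = (1.242×10⁹)^(1/4).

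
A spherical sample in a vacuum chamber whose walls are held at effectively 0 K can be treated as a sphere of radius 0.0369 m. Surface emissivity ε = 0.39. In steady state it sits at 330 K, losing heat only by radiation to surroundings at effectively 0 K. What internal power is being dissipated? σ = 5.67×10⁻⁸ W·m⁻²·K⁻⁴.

Steady state: P = εσA T⁴.
A = 4πr² = 0.01711 m²; T⁴ = (330)⁴ = 1.186×10¹⁰ K⁴.
P = 0.39 × 5.67×10⁻⁸ × 0.01711 × 1.186×10¹⁰.

P ≈ 4.49 W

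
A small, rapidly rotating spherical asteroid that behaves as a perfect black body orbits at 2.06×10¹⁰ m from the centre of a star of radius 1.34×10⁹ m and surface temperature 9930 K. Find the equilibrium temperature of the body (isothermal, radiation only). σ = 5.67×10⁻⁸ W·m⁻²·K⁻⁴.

T ≈ 1790 K

The star's surface emits σT_*⁴; at distance d the flux is S = σT_*⁴(R_*/d)².
S = 5.67×10⁻⁸·(9930)⁴·(1.34×10⁹/2.06×10¹⁰)² = 2.333×10⁶ W/m².
For an isothermal sphere T⁴ = (1−a)S/(4σ) = 1.029×10¹³ K⁴.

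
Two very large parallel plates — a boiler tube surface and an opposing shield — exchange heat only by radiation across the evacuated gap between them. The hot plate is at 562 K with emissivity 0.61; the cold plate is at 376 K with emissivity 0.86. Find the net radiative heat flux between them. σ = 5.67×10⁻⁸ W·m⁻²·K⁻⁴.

q ≈ 2510 W/m²

For two infinite grey parallel plates, q = σ(T₁⁴ − T₂⁴)/(1/ε₁ + 1/ε₂ − 1).
T₁⁴ − T₂⁴ = 9.976×10¹⁰ − 1.999×10¹⁰ = 7.977×10¹⁰ K⁴.
1/ε₁ + 1/ε₂ − 1 = 1.639 + 1.163 − 1 = 1.802.
q = 5.67×10⁻⁸ × 7.977×10¹⁰ / 1.802.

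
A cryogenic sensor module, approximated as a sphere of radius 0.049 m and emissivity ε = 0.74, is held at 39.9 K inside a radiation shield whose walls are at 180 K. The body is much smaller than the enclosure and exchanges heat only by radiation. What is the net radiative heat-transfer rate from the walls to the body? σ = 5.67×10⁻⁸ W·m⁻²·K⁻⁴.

For a small grey body in a large enclosure: P_net = εσA(T_body⁴ − T_wall⁴).
A = 4πr² = 0.03017 m²; T_body⁴ − T_wall⁴ = 2.534×10⁶ − 1.050×10⁹ = -1.047×10⁹ K⁴.
|P_net| = 0.74·5.67×10⁻⁸·0.03017·1.047×10⁹.

P_net ≈ 1.33 W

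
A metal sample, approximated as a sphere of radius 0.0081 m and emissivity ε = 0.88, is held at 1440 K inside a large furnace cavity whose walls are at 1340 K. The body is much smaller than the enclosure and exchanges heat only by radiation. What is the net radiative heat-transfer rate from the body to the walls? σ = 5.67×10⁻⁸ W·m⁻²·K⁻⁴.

For a small grey body in a large enclosure: P_net = εσA(T_body⁴ − T_wall⁴).
A = 4πr² = 8.245×10⁻⁴ m²; T_body⁴ − T_wall⁴ = 4.300×10¹² − 3.224×10¹² = 1.076×10¹² K⁴.
|P_net| = 0.88·5.67×10⁻⁸·8.245×10⁻⁴·1.076×10¹².

P_net ≈ 44.2 W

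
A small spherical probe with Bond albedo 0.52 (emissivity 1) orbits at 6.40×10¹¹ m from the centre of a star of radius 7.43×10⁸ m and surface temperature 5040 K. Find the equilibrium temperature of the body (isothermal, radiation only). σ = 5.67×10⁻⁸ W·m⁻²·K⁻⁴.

The star's surface emits σT_*⁴; at distance d the flux is S = σT_*⁴(R_*/d)².
S = 5.67×10⁻⁸·(5040)⁴·(7.43×10⁸/6.40×10¹¹)² = 49.31 W/m².
For an isothermal sphere T⁴ = (1−a)S/(4σ) = 1.044×10⁸ K⁴.

T ≈ 101 K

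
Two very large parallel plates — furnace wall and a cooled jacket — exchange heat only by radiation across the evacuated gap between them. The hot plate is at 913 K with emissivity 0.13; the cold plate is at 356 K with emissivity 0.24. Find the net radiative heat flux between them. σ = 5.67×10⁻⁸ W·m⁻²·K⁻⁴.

For two infinite grey parallel plates, q = σ(T₁⁴ − T₂⁴)/(1/ε₁ + 1/ε₂ − 1).
T₁⁴ − T₂⁴ = 6.948×10¹¹ − 1.606×10¹⁰ = 6.788×10¹¹ K⁴.
1/ε₁ + 1/ε₂ − 1 = 7.692 + 4.167 − 1 = 10.86.
q = 5.67×10⁻⁸ × 6.788×10¹¹ / 10.86.

q ≈ 3540 W/m²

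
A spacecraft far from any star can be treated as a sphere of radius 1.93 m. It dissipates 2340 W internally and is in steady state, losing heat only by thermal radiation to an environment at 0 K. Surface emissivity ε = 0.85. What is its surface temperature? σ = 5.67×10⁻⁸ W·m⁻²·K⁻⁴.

Steady state: internal power = radiated power, P = εσA T⁴.
Radiating area A = 4πr² = 46.81 m².
T⁴ = P/(εσA) = 2340/(0.85·5.67×10⁻⁸·46.81) = 1.037×10⁹ K⁴.
T = (1.037×10⁹)^(1/4).

T ≈ 179 K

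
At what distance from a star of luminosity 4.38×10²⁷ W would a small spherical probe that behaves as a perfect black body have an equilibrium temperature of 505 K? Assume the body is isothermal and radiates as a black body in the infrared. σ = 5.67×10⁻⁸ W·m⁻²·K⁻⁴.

d ≈ 1.54×10¹¹ m

For an isothermal black-emitting sphere, (1−a)S·πr² = σ·4πr²·T⁴ ⇒ S = 4σT⁴/(1−a).
S = 4·5.67×10⁻⁸·(505)⁴/1.00 = 14750 W/m².
Flux falls as S = L/(4πd²), so d = √(L/(4πS)) = √(4.38×10²⁷/(4π·14750)).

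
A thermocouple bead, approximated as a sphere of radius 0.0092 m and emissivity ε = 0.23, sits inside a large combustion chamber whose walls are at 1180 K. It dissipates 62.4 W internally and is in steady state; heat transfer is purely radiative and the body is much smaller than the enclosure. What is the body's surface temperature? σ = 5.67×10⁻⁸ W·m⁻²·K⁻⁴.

T ≈ 1590 K

For a small grey body in a large enclosure, net radiated power = εσA(T⁴ − T_w⁴).
Steady state: P = εσA(T⁴ − T_w⁴) with A = 4πr² = 0.001064 m².
T⁴ = P/(εσA) + T_w⁴ = 62.4/(0.23·5.67×10⁻⁸·0.001064) + (1180)⁴
    = 4.499×10¹² + 1.939×10¹² = 6.437×10¹² K⁴.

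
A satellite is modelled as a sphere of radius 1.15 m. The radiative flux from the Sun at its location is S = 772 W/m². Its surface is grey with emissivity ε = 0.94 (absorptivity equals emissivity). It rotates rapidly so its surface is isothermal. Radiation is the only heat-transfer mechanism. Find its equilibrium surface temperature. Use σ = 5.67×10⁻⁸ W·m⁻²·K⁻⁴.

At equilibrium, absorbed power = emitted power.
Absorbing cross-section = πr² = 4.155 m²; emitting surface = 4πr² = 16.62 m² (ratio 4).
εS·A_cross = εσ·A_surf·T⁴  ⇒  T⁴ = S/(4σ)   (ε cancels).
T⁴ = 772/(4·5.67×10⁻⁸) = 3.404×10⁹ K⁴.
T = (3.404×10⁹)^(1/4).

T ≈ 242 K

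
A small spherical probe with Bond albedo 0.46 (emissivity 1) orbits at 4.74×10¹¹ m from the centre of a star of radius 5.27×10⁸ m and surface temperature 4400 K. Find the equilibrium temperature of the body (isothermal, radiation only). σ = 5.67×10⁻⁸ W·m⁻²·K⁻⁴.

T ≈ 88.9 K

The star's surface emits σT_*⁴; at distance d the flux is S = σT_*⁴(R_*/d)².
S = 5.67×10⁻⁸·(4400)⁴·(5.27×10⁸/4.74×10¹¹)² = 26.27 W/m².
For an isothermal sphere T⁴ = (1−a)S/(4σ) = 6.255×10⁷ K⁴.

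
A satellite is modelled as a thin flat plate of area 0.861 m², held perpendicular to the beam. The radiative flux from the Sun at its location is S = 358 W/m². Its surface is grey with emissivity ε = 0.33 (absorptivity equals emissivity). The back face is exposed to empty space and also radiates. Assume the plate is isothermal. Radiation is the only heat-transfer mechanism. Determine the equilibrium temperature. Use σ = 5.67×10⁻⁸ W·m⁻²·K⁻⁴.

T ≈ 237 K

At equilibrium, absorbed power = emitted power.
Absorbing cross-section = A = 0.8610 m²; emitting surface = 2A = 1.722 m² (ratio 2).
εS·A_cross = εσ·A_surf·T⁴  ⇒  T⁴ = S/(2σ)   (ε cancels).
T⁴ = 358/(2·5.67×10⁻⁸) = 3.157×10⁹ K⁴.
T = (3.157×10⁹)^(1/4).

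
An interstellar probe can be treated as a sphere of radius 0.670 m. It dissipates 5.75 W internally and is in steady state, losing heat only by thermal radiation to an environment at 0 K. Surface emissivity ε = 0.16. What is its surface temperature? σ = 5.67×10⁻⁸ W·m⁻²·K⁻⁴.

T ≈ 103 K

Steady state: internal power = radiated power, P = εσA T⁴.
Radiating area A = 4πr² = 5.641 m².
T⁴ = P/(εσA) = 5.75/(0.16·5.67×10⁻⁸·5.641) = 1.124×10⁸ K⁴.
T = (1.124×10⁸)^(1/4).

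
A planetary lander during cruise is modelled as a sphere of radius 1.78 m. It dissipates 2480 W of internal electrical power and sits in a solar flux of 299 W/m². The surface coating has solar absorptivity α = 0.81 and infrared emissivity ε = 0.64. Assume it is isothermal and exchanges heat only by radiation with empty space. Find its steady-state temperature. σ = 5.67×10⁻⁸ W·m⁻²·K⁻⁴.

T ≈ 241 K

At steady state, absorbed solar power + internal power = radiated power.
Absorbed: α·S·A_cross = 0.81·299·9.954 = 2411 W (cross-section πr²).
Total input = 2411 + 2480 = 4891 W.
Radiated: εσ·A_surf·T⁴ with A_surf = 4πr² = 39.82 m².
T⁴ = 4891/(0.64·5.67×10⁻⁸·39.82) = 3.385×10⁹ K⁴.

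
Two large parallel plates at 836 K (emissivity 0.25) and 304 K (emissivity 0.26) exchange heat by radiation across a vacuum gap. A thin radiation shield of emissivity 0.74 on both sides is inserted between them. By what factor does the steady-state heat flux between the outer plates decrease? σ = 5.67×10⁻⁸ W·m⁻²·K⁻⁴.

factor ≈ 1.25

Without shield: q₀ = σΔ(T⁴)/(1/ε₁+1/ε₂−1) with denominator 6.846.
With shield the two gaps are in series; the resistances add: (1/ε₁+1/ε_s−1)+(1/ε_s+1/ε₂−1) = 4.351+4.198 = 8.549.
Heat-flux ratio q₀/q = 8.549/6.846.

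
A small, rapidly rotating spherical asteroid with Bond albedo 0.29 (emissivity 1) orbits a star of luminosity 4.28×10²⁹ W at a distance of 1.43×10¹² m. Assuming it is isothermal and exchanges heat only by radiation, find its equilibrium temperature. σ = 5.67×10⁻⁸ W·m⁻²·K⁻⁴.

T ≈ 478 K

First find the stellar flux at distance d: S = L/(4πd²) = 4.28×10²⁹/(4π·(1.43×10¹²)²) = 16660 W/m².
For an isothermal sphere, absorbed (1−a)S·πr² = emitted σ·4πr²·T⁴, so T⁴ = (1−a)S/(4σ).
T⁴ = 0.710·16660/(4·5.67×10⁻⁸) = 5.214×10¹⁰ K⁴.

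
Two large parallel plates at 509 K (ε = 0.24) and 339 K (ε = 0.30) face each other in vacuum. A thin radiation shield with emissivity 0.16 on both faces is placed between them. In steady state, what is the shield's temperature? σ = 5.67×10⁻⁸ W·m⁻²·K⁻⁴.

In steady state the net flux on the hot side equals that on the cold side.
σ(T₁⁴−T_s⁴)/D₁ = σ(T_s⁴−T₂⁴)/D₂, with D₁ = 1/ε₁+1/ε_s−1 = 9.417, D₂ = 1/ε_s+1/ε₂−1 = 8.583.
Solve for T_s⁴: T_s⁴ = (D₂·T₁⁴ + D₁·T₂⁴)/(D₁+D₂) = 3.892×10¹⁰ K⁴.

T_s ≈ 444 K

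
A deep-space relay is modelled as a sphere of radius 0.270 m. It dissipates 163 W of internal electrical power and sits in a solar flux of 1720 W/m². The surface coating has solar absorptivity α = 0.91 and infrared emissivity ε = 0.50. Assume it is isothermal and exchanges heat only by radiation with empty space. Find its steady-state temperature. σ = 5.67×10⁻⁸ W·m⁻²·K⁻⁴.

At steady state, absorbed solar power + internal power = radiated power.
Absorbed: α·S·A_cross = 0.91·1720·0.2290 = 358.5 W (cross-section πr²).
Total input = 358.5 + 163 = 521.5 W.
Radiated: εσ·A_surf·T⁴ with A_surf = 4πr² = 0.9161 m².
T⁴ = 521.5/(0.50·5.67×10⁻⁸·0.9161) = 2.008×10¹⁰ K⁴.

T ≈ 376 K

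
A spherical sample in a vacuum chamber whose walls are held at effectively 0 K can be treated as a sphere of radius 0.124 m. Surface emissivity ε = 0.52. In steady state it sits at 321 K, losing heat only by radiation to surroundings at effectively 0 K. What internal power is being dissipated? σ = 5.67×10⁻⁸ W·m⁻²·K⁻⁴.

Steady state: P = εσA T⁴.
A = 4πr² = 0.1932 m²; T⁴ = (321)⁴ = 1.062×10¹⁰ K⁴.
P = 0.52 × 5.67×10⁻⁸ × 0.1932 × 1.062×10¹⁰.

P ≈ 60.5 W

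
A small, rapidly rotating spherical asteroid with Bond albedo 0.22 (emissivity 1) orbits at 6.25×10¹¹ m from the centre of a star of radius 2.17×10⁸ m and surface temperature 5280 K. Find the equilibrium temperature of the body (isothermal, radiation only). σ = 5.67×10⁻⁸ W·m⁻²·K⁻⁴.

T ≈ 65.4 K

The star's surface emits σT_*⁴; at distance d the flux is S = σT_*⁴(R_*/d)².
S = 5.67×10⁻⁸·(5280)⁴·(2.17×10⁸/6.25×10¹¹)² = 5.312 W/m².
For an isothermal sphere T⁴ = (1−a)S/(4σ) = 1.827×10⁷ K⁴.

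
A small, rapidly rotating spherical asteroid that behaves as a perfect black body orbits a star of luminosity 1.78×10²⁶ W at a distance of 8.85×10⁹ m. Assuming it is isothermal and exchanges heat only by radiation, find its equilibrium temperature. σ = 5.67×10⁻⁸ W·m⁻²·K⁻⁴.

T ≈ 945 K

First find the stellar flux at distance d: S = L/(4πd²) = 1.78×10²⁶/(4π·(8.85×10⁹)²) = 1.809×10⁵ W/m².
For an isothermal sphere, absorbed (1−a)S·πr² = emitted σ·4πr²·T⁴, so T⁴ = (1−a)S/(4σ).
T⁴ = 1.00·1.809×10⁵/(4·5.67×10⁻⁸) = 7.974×10¹¹ K⁴.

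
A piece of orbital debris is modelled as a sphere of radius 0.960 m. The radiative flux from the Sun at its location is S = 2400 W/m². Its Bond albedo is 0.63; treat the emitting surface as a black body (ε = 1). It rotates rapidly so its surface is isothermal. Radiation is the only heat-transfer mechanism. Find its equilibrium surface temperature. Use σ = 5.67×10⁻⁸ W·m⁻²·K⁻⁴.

T ≈ 250 K

At equilibrium, absorbed power = emitted power.
Absorbing cross-section = πr² = 2.895 m²; emitting surface = 4πr² = 11.58 m² (ratio 4).
(1−a)S·A_cross = εσ·A_surf·T⁴  ⇒  T⁴ = (1−a)S/(4σ).
T⁴ = 0.370·2400/(4·5.67×10⁻⁸) = 3.915×10⁹ K⁴.
T = (3.915×10⁹)^(1/4).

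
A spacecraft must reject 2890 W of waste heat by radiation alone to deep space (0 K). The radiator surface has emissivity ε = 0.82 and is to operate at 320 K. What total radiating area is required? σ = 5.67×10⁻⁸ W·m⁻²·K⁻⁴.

A ≈ 5.93 m²

P = εσA T⁴ ⇒ A = P/(εσT⁴).
T⁴ = 1.049×10¹⁰ K⁴.
A = 2890/(0.82 × 5.67×10⁻⁸ × 1.049×10¹⁰).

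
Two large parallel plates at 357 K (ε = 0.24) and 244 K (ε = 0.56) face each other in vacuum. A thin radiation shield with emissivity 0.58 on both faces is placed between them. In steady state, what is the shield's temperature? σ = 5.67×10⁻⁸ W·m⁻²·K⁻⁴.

In steady state the net flux on the hot side equals that on the cold side.
σ(T₁⁴−T_s⁴)/D₁ = σ(T_s⁴−T₂⁴)/D₂, with D₁ = 1/ε₁+1/ε_s−1 = 4.891, D₂ = 1/ε_s+1/ε₂−1 = 2.510.
Solve for T_s⁴: T_s⁴ = (D₂·T₁⁴ + D₁·T₂⁴)/(D₁+D₂) = 7.851×10⁹ K⁴.

T_s ≈ 298 K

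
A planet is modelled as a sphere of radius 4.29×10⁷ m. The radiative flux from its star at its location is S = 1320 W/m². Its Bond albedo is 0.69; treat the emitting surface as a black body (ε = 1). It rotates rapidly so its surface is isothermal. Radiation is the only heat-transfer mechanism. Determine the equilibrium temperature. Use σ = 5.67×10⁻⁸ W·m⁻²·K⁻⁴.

At equilibrium, absorbed power = emitted power.
Absorbing cross-section = πr² = 5.782×10¹⁵ m²; emitting surface = 4πr² = 2.313×10¹⁶ m² (ratio 4).
(1−a)S·A_cross = εσ·A_surf·T⁴  ⇒  T⁴ = (1−a)S/(4σ).
T⁴ = 0.310·1320/(4·5.67×10⁻⁸) = 1.804×10⁹ K⁴.
T = (1.804×10⁹)^(1/4).

T ≈ 206 K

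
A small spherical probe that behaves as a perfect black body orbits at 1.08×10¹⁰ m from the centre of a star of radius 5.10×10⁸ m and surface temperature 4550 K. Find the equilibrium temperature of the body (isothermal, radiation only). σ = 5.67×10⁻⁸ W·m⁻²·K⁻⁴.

The star's surface emits σT_*⁴; at distance d the flux is S = σT_*⁴(R_*/d)².
S = 5.67×10⁻⁸·(4550)⁴·(5.10×10⁸/1.08×10¹⁰)² = 54190 W/m².
For an isothermal sphere T⁴ = (1−a)S/(4σ) = 2.389×10¹¹ K⁴.

T ≈ 699 K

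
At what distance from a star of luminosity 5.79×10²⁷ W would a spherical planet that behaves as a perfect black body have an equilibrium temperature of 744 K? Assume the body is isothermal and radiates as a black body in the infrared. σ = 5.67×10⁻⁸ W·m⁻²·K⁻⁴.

d ≈ 8.14×10¹⁰ m

For an isothermal black-emitting sphere, (1−a)S·πr² = σ·4πr²·T⁴ ⇒ S = 4σT⁴/(1−a).
S = 4·5.67×10⁻⁸·(744)⁴/1.00 = 69490 W/m².
Flux falls as S = L/(4πd²), so d = √(L/(4πS)) = √(5.79×10²⁷/(4π·69490)).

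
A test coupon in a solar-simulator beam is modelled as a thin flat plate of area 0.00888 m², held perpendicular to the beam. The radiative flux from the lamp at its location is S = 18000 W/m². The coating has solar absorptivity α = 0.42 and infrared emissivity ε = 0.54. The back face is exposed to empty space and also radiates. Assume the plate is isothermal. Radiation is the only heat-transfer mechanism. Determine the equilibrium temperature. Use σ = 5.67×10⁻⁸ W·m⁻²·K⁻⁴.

At equilibrium, absorbed power = emitted power.
Absorbing cross-section = A = 0.008880 m²; emitting surface = 2A = 0.01776 m² (ratio 2).
αS·A_cross = εσ·A_surf·T⁴  ⇒  T⁴ = αS/(ε·2σ).
T⁴ = 0.420·18000/(0.54·2·5.67×10⁻⁸) = 1.235×10¹¹ K⁴.
T = (1.235×10¹¹)^(1/4).

T ≈ 593 K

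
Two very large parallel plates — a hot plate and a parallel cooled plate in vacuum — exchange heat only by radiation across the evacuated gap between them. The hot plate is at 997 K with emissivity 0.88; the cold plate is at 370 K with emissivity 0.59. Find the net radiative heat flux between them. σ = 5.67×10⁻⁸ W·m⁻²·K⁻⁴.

q ≈ 30000 W/m²

For two infinite grey parallel plates, q = σ(T₁⁴ − T₂⁴)/(1/ε₁ + 1/ε₂ − 1).
T₁⁴ − T₂⁴ = 9.881×10¹¹ − 1.874×10¹⁰ = 9.693×10¹¹ K⁴.
1/ε₁ + 1/ε₂ − 1 = 1.136 + 1.695 − 1 = 1.831.
q = 5.67×10⁻⁸ × 9.693×10¹¹ / 1.831.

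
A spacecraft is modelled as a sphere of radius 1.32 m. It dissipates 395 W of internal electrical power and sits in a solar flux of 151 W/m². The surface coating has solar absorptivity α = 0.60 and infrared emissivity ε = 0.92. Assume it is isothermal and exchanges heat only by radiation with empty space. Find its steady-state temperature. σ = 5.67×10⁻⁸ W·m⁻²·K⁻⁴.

T ≈ 167 K

At steady state, absorbed solar power + internal power = radiated power.
Absorbed: α·S·A_cross = 0.60·151·5.474 = 495.9 W (cross-section πr²).
Total input = 495.9 + 395 = 890.9 W.
Radiated: εσ·A_surf·T⁴ with A_surf = 4πr² = 21.90 m².
T⁴ = 890.9/(0.92·5.67×10⁻⁸·21.90) = 7.800×10⁸ K⁴.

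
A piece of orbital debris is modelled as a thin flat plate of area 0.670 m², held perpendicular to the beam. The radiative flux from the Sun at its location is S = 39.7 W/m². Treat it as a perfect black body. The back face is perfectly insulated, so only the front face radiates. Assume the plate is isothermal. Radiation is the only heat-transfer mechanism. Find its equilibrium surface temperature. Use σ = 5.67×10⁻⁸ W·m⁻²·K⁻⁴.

At equilibrium, absorbed power = emitted power.
Absorbing cross-section = A = 0.6700 m²; emitting surface = A = 0.6700 m² (ratio 1).
S·A_cross = εσ·A_surf·T⁴  ⇒  T⁴ = S/(1σ).
T⁴ = 1.00·39.7/(1·5.67×10⁻⁸) = 7.002×10⁸ K⁴.
T = (7.002×10⁸)^(1/4).

T ≈ 163 K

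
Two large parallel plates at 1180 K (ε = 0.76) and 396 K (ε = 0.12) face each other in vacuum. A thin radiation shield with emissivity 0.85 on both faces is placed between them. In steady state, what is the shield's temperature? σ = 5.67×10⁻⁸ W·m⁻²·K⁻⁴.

T_s ≈ 1130 K

In steady state the net flux on the hot side equals that on the cold side.
σ(T₁⁴−T_s⁴)/D₁ = σ(T_s⁴−T₂⁴)/D₂, with D₁ = 1/ε₁+1/ε_s−1 = 1.492, D₂ = 1/ε_s+1/ε₂−1 = 8.510.
Solve for T_s⁴: T_s⁴ = (D₂·T₁⁴ + D₁·T₂⁴)/(D₁+D₂) = 1.653×10¹² K⁴.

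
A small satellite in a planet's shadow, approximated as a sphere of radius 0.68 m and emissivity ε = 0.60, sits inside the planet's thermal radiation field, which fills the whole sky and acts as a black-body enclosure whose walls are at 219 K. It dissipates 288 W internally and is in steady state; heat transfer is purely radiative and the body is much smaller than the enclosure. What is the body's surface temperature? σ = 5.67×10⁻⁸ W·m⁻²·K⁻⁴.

T ≈ 248 K

For a small grey body in a large enclosure, net radiated power = εσA(T⁴ − T_w⁴).
Steady state: P = εσA(T⁴ − T_w⁴) with A = 4πr² = 5.811 m².
T⁴ = P/(εσA) + T_w⁴ = 288/(0.60·5.67×10⁻⁸·5.811) + (219)⁴
    = 1.457×10⁹ + 2.300×10⁹ = 3.757×10⁹ K⁴.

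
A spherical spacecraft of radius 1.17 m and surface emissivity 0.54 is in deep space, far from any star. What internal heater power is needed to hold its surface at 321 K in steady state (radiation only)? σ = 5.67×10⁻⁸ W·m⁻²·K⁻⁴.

P ≈ 5590 W

P = εσ·4πr²·T⁴.
4πr² = 17.20 m²; T⁴ = 1.062×10¹⁰ K⁴.
P = 0.54·5.67×10⁻⁸·17.20·1.062×10¹⁰.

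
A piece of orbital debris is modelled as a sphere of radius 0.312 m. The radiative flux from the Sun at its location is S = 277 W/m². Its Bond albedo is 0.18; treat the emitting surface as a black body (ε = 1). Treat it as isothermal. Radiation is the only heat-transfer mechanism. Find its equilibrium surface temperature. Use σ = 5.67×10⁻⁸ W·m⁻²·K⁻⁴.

At equilibrium, absorbed power = emitted power.
Absorbing cross-section = πr² = 0.3058 m²; emitting surface = 4πr² = 1.223 m² (ratio 4).
(1−a)S·A_cross = εσ·A_surf·T⁴  ⇒  T⁴ = (1−a)S/(4σ).
T⁴ = 0.820·277/(4·5.67×10⁻⁸) = 1.001×10⁹ K⁴.
T = (1.001×10⁹)^(1/4).

T ≈ 178 K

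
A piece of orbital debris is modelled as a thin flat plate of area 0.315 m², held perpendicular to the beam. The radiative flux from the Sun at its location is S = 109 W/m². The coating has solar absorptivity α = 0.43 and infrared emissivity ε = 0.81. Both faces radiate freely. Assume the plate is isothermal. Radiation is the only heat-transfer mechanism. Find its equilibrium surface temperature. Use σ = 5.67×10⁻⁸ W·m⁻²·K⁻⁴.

At equilibrium, absorbed power = emitted power.
Absorbing cross-section = A = 0.3150 m²; emitting surface = 2A = 0.6300 m² (ratio 2).
αS·A_cross = εσ·A_surf·T⁴  ⇒  T⁴ = αS/(ε·2σ).
T⁴ = 0.430·109/(0.81·2·5.67×10⁻⁸) = 5.103×10⁸ K⁴.
T = (5.103×10⁸)^(1/4).

T ≈ 150 K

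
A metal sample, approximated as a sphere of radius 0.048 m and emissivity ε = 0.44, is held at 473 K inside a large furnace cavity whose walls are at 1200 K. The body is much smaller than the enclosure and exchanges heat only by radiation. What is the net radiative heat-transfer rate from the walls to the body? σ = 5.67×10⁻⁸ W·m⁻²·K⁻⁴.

For a small grey body in a large enclosure: P_net = εσA(T_body⁴ − T_wall⁴).
A = 4πr² = 0.02895 m²; T_body⁴ − T_wall⁴ = 5.005×10¹⁰ − 2.074×10¹² = -2.024×10¹² K⁴.
|P_net| = 0.44·5.67×10⁻⁸·0.02895·2.024×10¹².

P_net ≈ 1460 W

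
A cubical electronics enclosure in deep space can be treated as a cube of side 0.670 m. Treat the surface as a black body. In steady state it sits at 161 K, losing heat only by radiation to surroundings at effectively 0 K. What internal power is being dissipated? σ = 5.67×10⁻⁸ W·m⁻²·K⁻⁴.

Steady state: P = εσA T⁴.
A = 6L² = 2.693 m²; T⁴ = (161)⁴ = 6.719×10⁸ K⁴.
P = 1.0 × 5.67×10⁻⁸ × 2.693 × 6.719×10⁸.

P ≈ 103 W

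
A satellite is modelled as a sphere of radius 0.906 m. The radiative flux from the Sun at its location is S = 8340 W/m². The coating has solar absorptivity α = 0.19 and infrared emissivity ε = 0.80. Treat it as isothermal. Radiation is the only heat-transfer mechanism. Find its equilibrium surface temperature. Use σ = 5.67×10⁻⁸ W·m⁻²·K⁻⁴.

T ≈ 306 K

At equilibrium, absorbed power = emitted power.
Absorbing cross-section = πr² = 2.579 m²; emitting surface = 4πr² = 10.31 m² (ratio 4).
αS·A_cross = εσ·A_surf·T⁴  ⇒  T⁴ = αS/(ε·4σ).
T⁴ = 0.190·8340/(0.80·4·5.67×10⁻⁸) = 8.733×10⁹ K⁴.
T = (8.733×10⁹)^(1/4).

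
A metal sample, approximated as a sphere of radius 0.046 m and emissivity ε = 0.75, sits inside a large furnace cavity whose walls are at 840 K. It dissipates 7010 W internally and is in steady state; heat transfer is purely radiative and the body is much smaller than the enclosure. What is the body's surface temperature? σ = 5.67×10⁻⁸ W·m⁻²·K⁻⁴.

For a small grey body in a large enclosure, net radiated power = εσA(T⁴ − T_w⁴).
Steady state: P = εσA(T⁴ − T_w⁴) with A = 4πr² = 0.02659 m².
T⁴ = P/(εσA) + T_w⁴ = 7010/(0.75·5.67×10⁻⁸·0.02659) + (840)⁴
    = 6.199×10¹² + 4.979×10¹¹ = 6.697×10¹² K⁴.

T ≈ 1610 K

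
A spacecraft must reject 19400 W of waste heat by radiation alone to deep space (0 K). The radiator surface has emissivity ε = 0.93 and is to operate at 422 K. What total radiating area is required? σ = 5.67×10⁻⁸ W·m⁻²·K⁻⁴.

A ≈ 11.6 m²

P = εσA T⁴ ⇒ A = P/(εσT⁴).
T⁴ = 3.171×10¹⁰ K⁴.
A = 19400/(0.93 × 5.67×10⁻⁸ × 3.171×10¹⁰).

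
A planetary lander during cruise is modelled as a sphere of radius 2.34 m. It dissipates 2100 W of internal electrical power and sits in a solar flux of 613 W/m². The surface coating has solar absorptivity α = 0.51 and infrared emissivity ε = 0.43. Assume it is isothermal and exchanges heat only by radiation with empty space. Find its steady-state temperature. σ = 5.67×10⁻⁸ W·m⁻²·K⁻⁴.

T ≈ 258 K

At steady state, absorbed solar power + internal power = radiated power.
Absorbed: α·S·A_cross = 0.51·613·17.20 = 5378 W (cross-section πr²).
Total input = 5378 + 2100 = 7478 W.
Radiated: εσ·A_surf·T⁴ with A_surf = 4πr² = 68.81 m².
T⁴ = 7478/(0.43·5.67×10⁻⁸·68.81) = 4.457×10⁹ K⁴.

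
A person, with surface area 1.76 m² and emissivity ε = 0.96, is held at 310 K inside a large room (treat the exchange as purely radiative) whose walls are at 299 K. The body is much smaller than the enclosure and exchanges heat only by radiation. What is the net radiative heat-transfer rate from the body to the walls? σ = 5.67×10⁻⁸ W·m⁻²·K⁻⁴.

P_net ≈ 119 W

For a small grey body in a large enclosure: P_net = εσA(T_body⁴ − T_wall⁴).
A = 1.76 m²; T_body⁴ − T_wall⁴ = 9.235×10⁹ − 7.993×10⁹ = 1.243×10⁹ K⁴.
|P_net| = 0.96·5.67×10⁻⁸·1.760·1.243×10⁹.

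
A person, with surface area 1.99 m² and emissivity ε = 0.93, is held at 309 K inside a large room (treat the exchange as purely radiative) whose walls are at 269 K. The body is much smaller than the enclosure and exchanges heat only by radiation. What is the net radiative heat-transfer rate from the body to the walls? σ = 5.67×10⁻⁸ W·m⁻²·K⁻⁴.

P_net ≈ 407 W

For a small grey body in a large enclosure: P_net = εσA(T_body⁴ − T_wall⁴).
A = 1.99 m²; T_body⁴ − T_wall⁴ = 9.117×10⁹ − 5.236×10⁹ = 3.881×10⁹ K⁴.
|P_net| = 0.93·5.67×10⁻⁸·1.990·3.881×10⁹.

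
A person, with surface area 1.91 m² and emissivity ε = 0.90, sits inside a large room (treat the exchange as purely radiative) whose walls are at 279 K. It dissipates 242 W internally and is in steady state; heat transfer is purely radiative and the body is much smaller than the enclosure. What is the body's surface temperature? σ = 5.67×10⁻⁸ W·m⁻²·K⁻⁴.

T ≈ 304 K

For a small grey body in a large enclosure, net radiated power = εσA(T⁴ − T_w⁴).
Steady state: P = εσA(T⁴ − T_w⁴) with A = 1.91 m².
T⁴ = P/(εσA) + T_w⁴ = 242/(0.90·5.67×10⁻⁸·1.910) + (279)⁴
    = 2.483×10⁹ + 6.059×10⁹ = 8.542×10⁹ K⁴.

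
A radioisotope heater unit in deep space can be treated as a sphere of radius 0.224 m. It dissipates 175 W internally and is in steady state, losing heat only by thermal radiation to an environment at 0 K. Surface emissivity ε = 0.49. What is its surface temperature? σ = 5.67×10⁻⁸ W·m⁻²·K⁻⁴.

Steady state: internal power = radiated power, P = εσA T⁴.
Radiating area A = 4πr² = 0.6305 m².
T⁴ = P/(εσA) = 175/(0.49·5.67×10⁻⁸·0.6305) = 9.990×10⁹ K⁴.
T = (9.990×10⁹)^(1/4).

T ≈ 316 K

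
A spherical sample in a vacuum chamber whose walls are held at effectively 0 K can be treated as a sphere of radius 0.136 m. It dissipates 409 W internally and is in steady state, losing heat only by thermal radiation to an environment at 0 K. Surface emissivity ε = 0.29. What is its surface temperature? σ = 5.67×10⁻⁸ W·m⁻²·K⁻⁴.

T ≈ 572 K

Steady state: internal power = radiated power, P = εσA T⁴.
Radiating area A = 4πr² = 0.2324 m².
T⁴ = P/(εσA) = 409/(0.29·5.67×10⁻⁸·0.2324) = 1.070×10¹¹ K⁴.
T = (1.070×10¹¹)^(1/4).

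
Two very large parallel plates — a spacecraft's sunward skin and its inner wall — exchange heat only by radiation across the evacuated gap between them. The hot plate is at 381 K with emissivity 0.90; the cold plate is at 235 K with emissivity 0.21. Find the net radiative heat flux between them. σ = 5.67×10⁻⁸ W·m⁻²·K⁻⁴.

For two infinite grey parallel plates, q = σ(T₁⁴ − T₂⁴)/(1/ε₁ + 1/ε₂ − 1).
T₁⁴ − T₂⁴ = 2.107×10¹⁰ − 3.050×10⁹ = 1.802×10¹⁰ K⁴.
1/ε₁ + 1/ε₂ − 1 = 1.111 + 4.762 − 1 = 4.873.
q = 5.67×10⁻⁸ × 1.802×10¹⁰ / 4.873.

q ≈ 210 W/m²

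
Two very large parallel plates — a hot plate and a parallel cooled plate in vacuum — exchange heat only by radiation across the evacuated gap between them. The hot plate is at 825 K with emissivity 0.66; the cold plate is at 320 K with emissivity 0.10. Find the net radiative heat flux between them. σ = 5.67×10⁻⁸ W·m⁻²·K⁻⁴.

q ≈ 2440 W/m²

For two infinite grey parallel plates, q = σ(T₁⁴ − T₂⁴)/(1/ε₁ + 1/ε₂ − 1).
T₁⁴ − T₂⁴ = 4.633×10¹¹ − 1.049×10¹⁰ = 4.528×10¹¹ K⁴.
1/ε₁ + 1/ε₂ − 1 = 1.515 + 10.00 − 1 = 10.52.
q = 5.67×10⁻⁸ × 4.528×10¹¹ / 10.52.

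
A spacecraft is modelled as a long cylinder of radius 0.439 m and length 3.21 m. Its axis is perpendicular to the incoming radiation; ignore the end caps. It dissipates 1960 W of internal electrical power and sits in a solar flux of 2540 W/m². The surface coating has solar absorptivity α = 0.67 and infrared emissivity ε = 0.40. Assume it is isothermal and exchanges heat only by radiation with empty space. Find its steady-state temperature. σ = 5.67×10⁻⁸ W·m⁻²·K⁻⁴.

At steady state, absorbed solar power + internal power = radiated power.
Absorbed: α·S·A_cross = 0.67·2540·2.818 = 4796 W (cross-section 2rL).
Total input = 4796 + 1960 = 6756 W.
Radiated: εσ·A_surf·T⁴ with A_surf = 2πrL = 8.854 m².
T⁴ = 6756/(0.40·5.67×10⁻⁸·8.854) = 3.364×10¹⁰ K⁴.

T ≈ 428 K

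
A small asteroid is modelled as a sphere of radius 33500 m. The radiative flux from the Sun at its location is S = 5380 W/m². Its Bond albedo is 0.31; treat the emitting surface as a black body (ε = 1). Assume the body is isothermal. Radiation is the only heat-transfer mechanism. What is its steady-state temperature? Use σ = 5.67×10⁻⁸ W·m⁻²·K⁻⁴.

T ≈ 358 K

At equilibrium, absorbed power = emitted power.
Absorbing cross-section = πr² = 3.526×10⁹ m²; emitting surface = 4πr² = 1.410×10¹⁰ m² (ratio 4).
(1−a)S·A_cross = εσ·A_surf·T⁴  ⇒  T⁴ = (1−a)S/(4σ).
T⁴ = 0.690·5380/(4·5.67×10⁻⁸) = 1.637×10¹⁰ K⁴.
T = (1.637×10¹⁰)^(1/4).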